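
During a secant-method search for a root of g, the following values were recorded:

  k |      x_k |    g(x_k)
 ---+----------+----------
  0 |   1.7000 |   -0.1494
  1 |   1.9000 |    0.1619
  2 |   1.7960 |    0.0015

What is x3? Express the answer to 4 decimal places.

1.7950

x3 = 1.7960 − 0.0015·(1.7960 − 1.9000) / (0.0015 − 0.1619)
   = 1.7960 − (-0.000156)/(-0.160400) = 1.795027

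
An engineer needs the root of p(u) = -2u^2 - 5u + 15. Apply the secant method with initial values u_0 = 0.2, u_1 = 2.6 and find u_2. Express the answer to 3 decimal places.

p(0.2) = 13.92000, p(2.6) = -11.52000
u_2 = 2.60000 − (-11.52000)·(2.60000 − 0.20000) / (-11.52000 − 13.92000) = 2.60000 − (-27.64800)/(-25.44000) = 1.51321

1.513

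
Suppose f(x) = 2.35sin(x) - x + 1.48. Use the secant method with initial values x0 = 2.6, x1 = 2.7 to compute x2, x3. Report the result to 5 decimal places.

f(2.6) = 0.0914282, f(2.7) = -0.2156573
x2 = 2.7000000 − (-0.2156573)·(2.7000000 − 2.6000000) / (-0.2156573 − 0.0914282) = 2.7000000 − (-0.0215657)/(-0.3070855) = 2.6297729
f(2.6297729) = 0.0011740
x3 = 2.6297729 − 0.0011740·(2.6297729 − 2.7000000) / (0.0011740 − (-0.2156573)) = 2.6297729 − (-0.0000824)/(0.2168313) = 2.6301531

2.62977, 2.63015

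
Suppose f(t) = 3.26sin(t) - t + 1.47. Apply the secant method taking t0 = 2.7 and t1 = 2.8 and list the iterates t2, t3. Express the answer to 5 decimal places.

2.74069, 2.74107

f(2.7) = 0.1632584, f(2.8) = -0.2379386
t2 = 2.8000000 − (-0.2379386)·(2.8000000 − 2.7000000) / (-0.2379386 − 0.1632584) = 2.8000000 − (-0.0237939)/(-0.4011970) = 2.7406928
f(2.7406928) = 0.0015123
t3 = 2.7406928 − 0.0015123·(2.7406928 − 2.8000000) / (0.0015123 − (-0.2379386)) = 2.7406928 − (-0.0000897)/(0.2394510) = 2.7410674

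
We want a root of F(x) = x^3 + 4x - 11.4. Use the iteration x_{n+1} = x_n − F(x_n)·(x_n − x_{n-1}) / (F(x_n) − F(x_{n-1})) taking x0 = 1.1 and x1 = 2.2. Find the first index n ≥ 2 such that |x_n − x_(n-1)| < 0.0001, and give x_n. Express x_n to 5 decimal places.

F(1.1) = -5.6690000, F(2.2) = 8.0480000
x2 = 2.2000000 − 8.0480000·(1.1000000)/(13.7170000) = 1.5546111;  |Δ| = 0.6453889
F(1.5546111) = -1.4243475
x3 = 1.5546111 − (-1.4243475)·(-0.6453889)/(-9.4723475) = 1.6516576;  |Δ| = 0.0970465
F(1.6516576) = -0.2876930
x4 = 1.6516576 − (-0.2876930)·(0.0970465)/(1.1366545) = 1.6762205;  |Δ| = 0.0245630
F(1.6762205) = 0.0145844
x5 = 1.6762205 − 0.0145844·(0.0245630)/(0.3022775) = 1.6750354;  |Δ| = 0.0011851
F(1.6750354) = -0.0001386
x6 = 1.6750354 − (-0.0001386)·(-0.0011851)/(-0.0147230) = 1.6750466;  |Δ| = 0.0000112
|x6 − x5| = 0.0000112 < 0.0001

n = 6, x_n = 1.67505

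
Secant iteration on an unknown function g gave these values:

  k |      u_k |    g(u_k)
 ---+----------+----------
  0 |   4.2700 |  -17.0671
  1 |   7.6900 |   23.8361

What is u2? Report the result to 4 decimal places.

5.6970

u2 = 7.6900 − 23.8361·(7.6900 − 4.2700) / (23.8361 − (-17.0671))
   = 7.6900 − (81.519462)/(40.903200) = 5.697015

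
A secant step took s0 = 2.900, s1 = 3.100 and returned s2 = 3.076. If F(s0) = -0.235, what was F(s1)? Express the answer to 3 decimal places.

0.032

The secant line through (2.900, -0.235) and (3.100, F(s1)) crosses zero at s2 = 3.076.
So (2.900, -0.235), (3.100, F(s1)), (3.076, 0) are collinear:
F(s1) = -0.235 · (3.100 − 3.076) / (2.900 − 3.076) = -0.235 · (0.02400)/(-0.17600) = 0.03205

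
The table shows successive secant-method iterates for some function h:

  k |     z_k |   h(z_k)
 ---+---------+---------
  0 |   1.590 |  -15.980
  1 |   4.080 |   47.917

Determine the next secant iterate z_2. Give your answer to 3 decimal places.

2.213

z_2 = 4.080 − 47.917·(4.080 − 1.590) / (47.917 − (-15.980))
   = 4.080 − (119.31333)/(63.89700) = 2.21272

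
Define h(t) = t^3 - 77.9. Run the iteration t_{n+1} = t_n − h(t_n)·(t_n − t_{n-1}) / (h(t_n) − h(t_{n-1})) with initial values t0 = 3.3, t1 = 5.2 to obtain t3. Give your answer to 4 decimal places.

h(3.3) = -41.963000, h(5.2) = 62.708000
t2 = 5.200000 − 62.708000·(5.200000 − 3.300000) / (62.708000 − (-41.963000)) = 5.200000 − (119.145200)/(104.671000) = 4.061717
h(4.061717) = -10.891632
t3 = 4.061717 − (-10.891632)·(4.061717 − 5.200000) / (-10.891632 − 62.708000) = 4.061717 − (12.397757)/(-73.599632) = 4.230166

4.2302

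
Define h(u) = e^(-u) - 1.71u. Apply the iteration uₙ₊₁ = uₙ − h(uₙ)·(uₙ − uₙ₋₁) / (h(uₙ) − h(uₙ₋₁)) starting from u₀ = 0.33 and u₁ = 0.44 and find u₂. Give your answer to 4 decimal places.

h(0.33) = 0.154624, h(0.44) = -0.108364
u₂ = 0.440000 − (-0.108364)·(0.440000 − 0.330000) / (-0.108364 − 0.154624) = 0.440000 − (-0.011920)/(-0.262987) = 0.394675

0.3947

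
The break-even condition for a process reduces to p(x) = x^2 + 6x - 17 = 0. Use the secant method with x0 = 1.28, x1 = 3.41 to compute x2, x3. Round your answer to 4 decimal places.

1.9986, 2.0875

p(1.28) = -7.681600, p(3.41) = 15.088100
x2 = 3.410000 − 15.088100·(3.410000 − 1.280000) / (15.088100 − (-7.681600)) = 3.410000 − (32.137653)/(22.769700) = 1.998578
p(1.998578) = -1.014217
x3 = 1.998578 − (-1.014217)·(1.998578 − 3.410000) / (-1.014217 − 15.088100) = 1.998578 − (1.431488)/(-16.102317) = 2.087478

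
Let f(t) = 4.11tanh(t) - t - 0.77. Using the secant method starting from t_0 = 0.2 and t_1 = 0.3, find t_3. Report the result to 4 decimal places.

0.2547

f(0.2) = -0.158787, f(0.3) = 0.127295
t_2 = 0.300000 − 0.127295·(0.300000 − 0.200000) / (0.127295 − (-0.158787)) = 0.300000 − (0.012729)/(0.286082) = 0.255504
f(0.255504) = 0.002348
t_3 = 0.255504 − 0.002348·(0.255504 − 0.300000) / (0.002348 − 0.127295) = 0.255504 − (-0.000104)/(-0.124947) = 0.254668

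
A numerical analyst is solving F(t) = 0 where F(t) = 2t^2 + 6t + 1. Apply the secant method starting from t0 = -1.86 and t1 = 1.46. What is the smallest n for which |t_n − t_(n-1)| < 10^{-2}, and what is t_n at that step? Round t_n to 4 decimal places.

F(-1.86) = -3.240800, F(1.46) = 14.023200
t2 = 1.460000 − 14.023200·(3.320000)/(17.264000) = -1.236769;  |Δ| = 2.696769
F(-1.236769) = -3.361419
t3 = -1.236769 − (-3.361419)·(-2.696769)/(-17.384619) = -0.715333;  |Δ| = 0.521436
F(-0.715333) = -2.268595
t4 = -0.715333 − (-2.268595)·(0.521436)/(1.092824) = 0.367118;  |Δ| = 1.082451
F(0.367118) = 3.472256
t5 = 0.367118 − 3.472256·(1.082451)/(5.740851) = -0.287584;  |Δ| = 0.654702
F(-0.287584) = -0.560096
t6 = -0.287584 − (-0.560096)·(-0.654702)/(-4.032352) = -0.196646;  |Δ| = 0.090938
F(-0.196646) = -0.102535
t7 = -0.196646 − (-0.102535)·(0.090938)/(0.457560) = -0.176267;  |Δ| = 0.020379
F(-0.176267) = 0.004537
t8 = -0.176267 − 0.004537·(0.020379)/(0.107072) = -0.177131;  |Δ| = 0.000863
|t8 − t7| = 0.000863 < 10^{-2}

n = 8, t_n = -0.1771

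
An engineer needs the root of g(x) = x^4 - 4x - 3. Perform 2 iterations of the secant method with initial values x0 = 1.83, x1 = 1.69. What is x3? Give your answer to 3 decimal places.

g(1.83) = 0.89513, g(1.69) = -1.60269
x2 = 1.69000 − (-1.60269)·(1.69000 − 1.83000) / (-1.60269 − 0.89513) = 1.69000 − (0.22438)/(-2.49782) = 1.77983
g(1.77983) = -0.08441
x3 = 1.77983 − (-0.08441)·(1.77983 − 1.69000) / (-0.08441 − (-1.60269)) = 1.77983 − (-0.00758)/(1.51828) = 1.78482

1.785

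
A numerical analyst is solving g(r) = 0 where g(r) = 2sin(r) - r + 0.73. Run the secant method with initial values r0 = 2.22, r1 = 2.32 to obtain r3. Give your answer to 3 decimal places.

g(2.22) = 0.10313, g(2.32) = -0.12554
r2 = 2.32000 − (-0.12554)·(2.32000 − 2.22000) / (-0.12554 − 0.10313) = 2.32000 − (-0.01255)/(-0.22867) = 2.26510
g(2.26510) = 0.00190
r3 = 2.26510 − 0.00190·(2.26510 − 2.32000) / (0.00190 − (-0.12554)) = 2.26510 − (-0.00010)/(0.12743) = 2.26592

2.266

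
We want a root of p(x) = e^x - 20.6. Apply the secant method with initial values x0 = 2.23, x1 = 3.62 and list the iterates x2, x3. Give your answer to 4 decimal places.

p(2.23) = -11.300134, p(3.62) = 16.737568
x2 = 3.620000 − 16.737568·(3.620000 − 2.230000) / (16.737568 − (-11.300134)) = 3.620000 − (23.265219)/(28.037702) = 2.790217
p(2.790217) = -4.315453
x3 = 2.790217 − (-4.315453)·(2.790217 − 3.620000) / (-4.315453 − 16.737568) = 2.790217 − (3.580891)/(-21.053021) = 2.960306

2.7902, 2.9603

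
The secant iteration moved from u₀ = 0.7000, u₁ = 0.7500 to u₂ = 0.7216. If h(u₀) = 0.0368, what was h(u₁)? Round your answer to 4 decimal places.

The secant line through (0.7000, 0.0368) and (0.7500, h(u₁)) crosses zero at u₂ = 0.7216.
So (0.7000, 0.0368), (0.7500, h(u₁)), (0.7216, 0) are collinear:
h(u₁) = 0.0368 · (0.7500 − 0.7216) / (0.7000 − 0.7216) = 0.0368 · (0.028400)/(-0.021600) = -0.048385

-0.0484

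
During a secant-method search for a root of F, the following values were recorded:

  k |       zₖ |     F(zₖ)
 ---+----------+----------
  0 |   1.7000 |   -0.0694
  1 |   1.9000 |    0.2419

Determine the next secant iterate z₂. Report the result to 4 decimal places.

z₂ = 1.9000 − 0.2419·(1.9000 − 1.7000) / (0.2419 − (-0.0694))
   = 1.9000 − (0.048380)/(0.311300) = 1.744587

1.7446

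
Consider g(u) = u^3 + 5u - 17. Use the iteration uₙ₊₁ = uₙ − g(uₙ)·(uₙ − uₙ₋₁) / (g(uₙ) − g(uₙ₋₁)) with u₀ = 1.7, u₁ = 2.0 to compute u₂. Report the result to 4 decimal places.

g(1.7) = -3.587000, g(2.0) = 1.000000
u₂ = 2.000000 − 1.000000·(2.000000 − 1.700000) / (1.000000 − (-3.587000)) = 2.000000 − (0.300000)/(4.587000) = 1.934598

1.9346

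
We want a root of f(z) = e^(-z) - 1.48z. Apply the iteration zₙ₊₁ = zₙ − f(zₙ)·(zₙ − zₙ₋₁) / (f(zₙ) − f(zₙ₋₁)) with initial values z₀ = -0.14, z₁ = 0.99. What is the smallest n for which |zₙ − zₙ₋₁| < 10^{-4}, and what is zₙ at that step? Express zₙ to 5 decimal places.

f(-0.14) = 1.3574738, f(0.99) = -1.0936233
z₂ = 0.9900000 − (-1.0936233)·(1.1300000)/(-2.4510971) = 0.4858199;  |Δ| = 0.5041801
f(0.4858199) = -0.1038209
z₃ = 0.4858199 − (-0.1038209)·(-0.5041801)/(0.9898024) = 0.4329362;  |Δ| = 0.0528837
f(0.4329362) = 0.0078563
z₄ = 0.4329362 − 0.0078563·(-0.0528837)/(0.1116772) = 0.4366565;  |Δ| = 0.0037203
f(0.4366565) = -0.0000582
z₅ = 0.4366565 − (-0.0000582)·(0.0037203)/(-0.0079145) = 0.4366291;  |Δ| = 0.0000274
|z₅ − z₄| = 0.0000274 < 10^{-4}

n = 5, zₙ = 0.43663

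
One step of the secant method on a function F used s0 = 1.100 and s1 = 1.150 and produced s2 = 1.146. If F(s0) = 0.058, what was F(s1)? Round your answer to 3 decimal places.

The secant line through (1.100, 0.058) and (1.150, F(s1)) crosses zero at s2 = 1.146.
So (1.100, 0.058), (1.150, F(s1)), (1.146, 0) are collinear:
F(s1) = 0.058 · (1.150 − 1.146) / (1.100 − 1.146) = 0.058 · (0.00400)/(-0.04600) = -0.00504

-0.005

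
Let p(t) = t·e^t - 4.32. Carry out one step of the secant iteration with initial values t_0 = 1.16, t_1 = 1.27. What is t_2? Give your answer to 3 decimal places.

1.243

p(1.16) = -0.61968, p(1.27) = 0.20228
t_2 = 1.27000 − 0.20228·(1.27000 − 1.16000) / (0.20228 − (-0.61968)) = 1.27000 − (0.02225)/(0.82196) = 1.24293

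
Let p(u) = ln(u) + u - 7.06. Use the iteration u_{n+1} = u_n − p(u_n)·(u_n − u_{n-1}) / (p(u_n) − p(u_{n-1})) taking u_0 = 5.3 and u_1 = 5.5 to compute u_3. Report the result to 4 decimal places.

5.3777

p(5.3) = -0.092293, p(5.5) = 0.144748
u_2 = 5.500000 − 0.144748·(5.500000 − 5.300000) / (0.144748 − (-0.092293)) = 5.500000 − (0.028950)/(0.237041) = 5.377871
p(5.377871) = 0.000164
u_3 = 5.377871 − 0.000164·(5.377871 − 5.500000) / (0.000164 − 0.144748) = 5.377871 − (-0.000020)/(-0.144585) = 5.377733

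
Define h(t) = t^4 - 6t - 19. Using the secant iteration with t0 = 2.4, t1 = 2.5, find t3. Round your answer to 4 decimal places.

h(2.4) = -0.222400, h(2.5) = 5.062500
t2 = 2.500000 − 5.062500·(2.500000 − 2.400000) / (5.062500 − (-0.222400)) = 2.500000 − (0.506250)/(5.284900) = 2.404208
h(2.404208) = -0.014339
t3 = 2.404208 − (-0.014339)·(2.404208 − 2.500000) / (-0.014339 − 5.062500) = 2.404208 − (0.001374)/(-5.076839) = 2.404479

2.4045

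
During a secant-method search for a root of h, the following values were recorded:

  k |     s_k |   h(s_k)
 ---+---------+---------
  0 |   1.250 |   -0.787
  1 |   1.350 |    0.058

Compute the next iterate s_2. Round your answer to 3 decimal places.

s_2 = 1.350 − 0.058·(1.350 − 1.250) / (0.058 − (-0.787))
   = 1.350 − (0.00580)/(0.84500) = 1.34314

1.343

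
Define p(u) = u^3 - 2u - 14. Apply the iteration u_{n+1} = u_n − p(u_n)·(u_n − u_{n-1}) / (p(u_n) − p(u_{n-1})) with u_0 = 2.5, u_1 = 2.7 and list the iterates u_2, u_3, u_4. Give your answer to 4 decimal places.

2.6845, 2.6857, 2.6857

p(2.5) = -3.375000, p(2.7) = 0.283000
u_2 = 2.700000 − 0.283000·(2.700000 − 2.500000) / (0.283000 − (-3.375000)) = 2.700000 − (0.056600)/(3.658000) = 2.684527
p(2.684527) = -0.022512
u_3 = 2.684527 − (-0.022512)·(2.684527 − 2.700000) / (-0.022512 − 0.283000) = 2.684527 − (0.000348)/(-0.305512) = 2.685667
p(2.685667) = -0.000132
u_4 = 2.685667 − (-0.000132)·(2.685667 − 2.684527) / (-0.000132 − (-0.022512)) = 2.685667 − (0.000000)/(0.022380) = 2.685674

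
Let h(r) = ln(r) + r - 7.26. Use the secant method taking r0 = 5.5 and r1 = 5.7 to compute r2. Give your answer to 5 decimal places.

5.54688

h(5.5) = -0.0552519, h(5.7) = 0.1804662
r2 = 5.7000000 − 0.1804662·(5.7000000 − 5.5000000) / (0.1804662 − (-0.0552519)) = 5.7000000 − (0.0360932)/(0.2357181) = 5.5468797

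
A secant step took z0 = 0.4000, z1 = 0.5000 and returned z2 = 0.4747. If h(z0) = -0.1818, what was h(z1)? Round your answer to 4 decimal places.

0.0616

The secant line through (0.4000, -0.1818) and (0.5000, h(z1)) crosses zero at z2 = 0.4747.
So (0.4000, -0.1818), (0.5000, h(z1)), (0.4747, 0) are collinear:
h(z1) = -0.1818 · (0.5000 − 0.4747) / (0.4000 − 0.4747) = -0.1818 · (0.025300)/(-0.074700) = 0.061573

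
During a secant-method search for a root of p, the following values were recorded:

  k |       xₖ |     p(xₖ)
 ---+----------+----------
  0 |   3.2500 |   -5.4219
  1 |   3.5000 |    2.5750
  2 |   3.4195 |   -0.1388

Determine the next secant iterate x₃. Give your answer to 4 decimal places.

3.4236

x₃ = 3.4195 − (-0.1388)·(3.4195 − 3.5000) / (-0.1388 − 2.5750)
   = 3.4195 − (0.011173)/(-2.713800) = 3.423617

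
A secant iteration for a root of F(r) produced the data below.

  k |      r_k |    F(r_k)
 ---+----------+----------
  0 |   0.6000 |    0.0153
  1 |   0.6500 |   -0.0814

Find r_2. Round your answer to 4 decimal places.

r_2 = 0.6500 − (-0.0814)·(0.6500 − 0.6000) / (-0.0814 − 0.0153)
   = 0.6500 − (-0.004070)/(-0.096700) = 0.607911

0.6079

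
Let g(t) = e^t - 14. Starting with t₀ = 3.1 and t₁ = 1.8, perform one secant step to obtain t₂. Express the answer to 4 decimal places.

g(3.1) = 8.197951, g(1.8) = -7.950353
t₂ = 1.800000 − (-7.950353)·(1.800000 − 3.100000) / (-7.950353 − 8.197951) = 1.800000 − (10.335458)/(-16.148304) = 2.440034

2.4400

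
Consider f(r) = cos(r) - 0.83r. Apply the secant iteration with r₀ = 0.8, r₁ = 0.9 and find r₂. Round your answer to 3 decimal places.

f(0.8) = 0.03271, f(0.9) = -0.12539
r₂ = 0.90000 − (-0.12539)·(0.90000 − 0.80000) / (-0.12539 − 0.03271) = 0.90000 − (-0.01254)/(-0.15810) = 0.82069

0.821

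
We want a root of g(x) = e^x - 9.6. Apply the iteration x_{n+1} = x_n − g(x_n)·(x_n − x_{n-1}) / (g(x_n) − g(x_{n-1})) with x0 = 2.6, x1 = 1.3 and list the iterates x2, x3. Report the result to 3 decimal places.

g(2.6) = 3.86374, g(1.3) = -5.93070
x2 = 1.30000 − (-5.93070)·(1.30000 − 2.60000) / (-5.93070 − 3.86374) = 1.30000 − (7.70991)/(-9.79444) = 2.08717
g(2.08717) = -1.53791
x3 = 2.08717 − (-1.53791)·(2.08717 − 1.30000) / (-1.53791 − (-5.93070)) = 2.08717 − (-1.21060)/(4.39279) = 2.36276

2.087, 2.363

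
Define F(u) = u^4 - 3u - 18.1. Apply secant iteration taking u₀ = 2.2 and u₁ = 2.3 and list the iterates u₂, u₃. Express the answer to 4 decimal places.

F(2.2) = -1.274400, F(2.3) = 2.984100
u₂ = 2.300000 − 2.984100·(2.300000 − 2.200000) / (2.984100 − (-1.274400)) = 2.300000 − (0.298410)/(4.258500) = 2.229926
F(2.229926) = -0.063325
u₃ = 2.229926 − (-0.063325)·(2.229926 − 2.300000) / (-0.063325 − 2.984100) = 2.229926 − (0.004437)/(-3.047425) = 2.231382

2.2299, 2.2314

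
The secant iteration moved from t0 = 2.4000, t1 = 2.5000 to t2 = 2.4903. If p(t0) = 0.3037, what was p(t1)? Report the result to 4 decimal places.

-0.0326

The secant line through (2.4000, 0.3037) and (2.5000, p(t1)) crosses zero at t2 = 2.4903.
So (2.4000, 0.3037), (2.5000, p(t1)), (2.4903, 0) are collinear:
p(t1) = 0.3037 · (2.5000 − 2.4903) / (2.4000 − 2.4903) = 0.3037 · (0.009700)/(-0.090300) = -0.032623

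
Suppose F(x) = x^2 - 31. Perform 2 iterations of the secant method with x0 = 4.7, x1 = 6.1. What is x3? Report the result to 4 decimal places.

F(4.7) = -8.910000, F(6.1) = 6.210000
x2 = 6.100000 − 6.210000·(6.100000 − 4.700000) / (6.210000 − (-8.910000)) = 6.100000 − (8.694000)/(15.120000) = 5.525000
F(5.525000) = -0.474375
x3 = 5.525000 − (-0.474375)·(5.525000 − 6.100000) / (-0.474375 − 6.210000) = 5.525000 − (0.272766)/(-6.684375) = 5.565806

5.5658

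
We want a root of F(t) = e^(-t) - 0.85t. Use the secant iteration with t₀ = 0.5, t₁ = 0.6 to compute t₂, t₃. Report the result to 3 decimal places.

F(0.5) = 0.18153, F(0.6) = 0.03881
t₂ = 0.60000 − 0.03881·(0.60000 − 0.50000) / (0.03881 − 0.18153) = 0.60000 − (0.00388)/(-0.14272) = 0.62719
F(0.62719) = 0.00097
t₃ = 0.62719 − 0.00097·(0.62719 − 0.60000) / (0.00097 − 0.03881) = 0.62719 − (0.00003)/(-0.03784) = 0.62789

0.627, 0.628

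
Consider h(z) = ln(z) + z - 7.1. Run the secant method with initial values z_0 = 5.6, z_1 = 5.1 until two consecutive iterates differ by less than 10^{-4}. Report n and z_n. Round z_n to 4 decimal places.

h(5.6) = 0.222767, h(5.1) = -0.370759
z_2 = 5.100000 − (-0.370759)·(-0.500000)/(-0.593526) = 5.412336;  |Δ| = 0.312336
h(5.412336) = 0.001017
z_3 = 5.412336 − 0.001017·(0.312336)/(0.371777) = 5.411482;  |Δ| = 0.000855
h(5.411482) = 0.000005
z_4 = 5.411482 − 0.000005·(-0.000855)/(-0.001012) = 5.411478;  |Δ| = 0.000004
|z_4 − z_3| = 0.000004 < 10^{-4}

n = 4, z_n = 5.4115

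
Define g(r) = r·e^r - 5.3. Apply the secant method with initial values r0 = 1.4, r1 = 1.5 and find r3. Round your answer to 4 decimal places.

g(1.4) = 0.377280, g(1.5) = 1.422534
r2 = 1.500000 − 1.422534·(1.500000 − 1.400000) / (1.422534 − 0.377280) = 1.500000 − (0.142253)/(1.045254) = 1.363905
g(1.363905) = 0.034833
r3 = 1.363905 − 0.034833·(1.363905 − 1.500000) / (0.034833 − 1.422534) = 1.363905 − (-0.004741)/(-1.387700) = 1.360489

1.3605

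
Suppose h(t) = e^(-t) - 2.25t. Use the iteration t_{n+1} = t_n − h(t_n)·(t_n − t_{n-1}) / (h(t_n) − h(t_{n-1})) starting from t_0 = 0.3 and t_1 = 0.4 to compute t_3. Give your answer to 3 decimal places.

h(0.3) = 0.06582, h(0.4) = -0.22968
t_2 = 0.40000 − (-0.22968)·(0.40000 − 0.30000) / (-0.22968 − 0.06582) = 0.40000 − (-0.02297)/(-0.29550) = 0.32227
h(0.32227) = -0.00062
t_3 = 0.32227 − (-0.00062)·(0.32227 − 0.40000) / (-0.00062 − (-0.22968)) = 0.32227 − (0.00005)/(0.22906) = 0.32206

0.322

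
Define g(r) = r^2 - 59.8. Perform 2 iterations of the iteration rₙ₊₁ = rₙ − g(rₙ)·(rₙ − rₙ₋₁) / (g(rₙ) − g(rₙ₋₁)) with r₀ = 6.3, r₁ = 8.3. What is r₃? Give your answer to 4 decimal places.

g(6.3) = -20.110000, g(8.3) = 9.090000
r₂ = 8.300000 − 9.090000·(8.300000 − 6.300000) / (9.090000 − (-20.110000)) = 8.300000 − (18.180000)/(29.200000) = 7.677397
g(7.677397) = -0.857571
r₃ = 7.677397 − (-0.857571)·(7.677397 − 8.300000) / (-0.857571 − 9.090000) = 7.677397 − (0.533926)/(-9.947571) = 7.731071

7.7311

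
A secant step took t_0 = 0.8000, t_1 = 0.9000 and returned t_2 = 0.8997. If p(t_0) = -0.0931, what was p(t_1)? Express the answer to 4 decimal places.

0.0003

The secant line through (0.8000, -0.0931) and (0.9000, p(t_1)) crosses zero at t_2 = 0.8997.
So (0.8000, -0.0931), (0.9000, p(t_1)), (0.8997, 0) are collinear:
p(t_1) = -0.0931 · (0.9000 − 0.8997) / (0.8000 − 0.8997) = -0.0931 · (0.000300)/(-0.099700) = 0.000280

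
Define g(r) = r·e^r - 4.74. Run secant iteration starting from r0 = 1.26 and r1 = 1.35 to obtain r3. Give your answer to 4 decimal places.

1.2964

g(1.26) = -0.297969, g(1.35) = 0.467524
r2 = 1.350000 − 0.467524·(1.350000 − 1.260000) / (0.467524 − (-0.297969)) = 1.350000 − (0.042077)/(0.765493) = 1.295033
g(1.295033) = -0.011687
r3 = 1.295033 − (-0.011687)·(1.295033 − 1.350000) / (-0.011687 − 0.467524) = 1.295033 − (0.000642)/(-0.479212) = 1.296373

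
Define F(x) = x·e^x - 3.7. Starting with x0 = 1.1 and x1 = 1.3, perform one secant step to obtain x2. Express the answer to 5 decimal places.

1.15396

F(1.1) = -0.3954174, F(1.3) = 1.0700857
x2 = 1.3000000 − 1.0700857·(1.3000000 − 1.1000000) / (1.0700857 − (-0.3954174)) = 1.3000000 − (0.2140171)/(1.4655030) = 1.1539634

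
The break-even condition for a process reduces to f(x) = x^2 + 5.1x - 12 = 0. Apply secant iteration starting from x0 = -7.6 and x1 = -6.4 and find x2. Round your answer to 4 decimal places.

-6.8135

f(-7.6) = 7.000000, f(-6.4) = -3.680000
x2 = -6.400000 − (-3.680000)·(-6.400000 − (-7.600000)) / (-3.680000 − 7.000000) = -6.400000 − (-4.416000)/(-10.680000) = -6.813483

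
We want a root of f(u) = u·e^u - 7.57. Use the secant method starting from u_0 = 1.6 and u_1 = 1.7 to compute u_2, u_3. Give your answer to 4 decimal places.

f(1.6) = 0.354852, f(1.7) = 1.735711
u_2 = 1.700000 − 1.735711·(1.700000 − 1.600000) / (1.735711 − 0.354852) = 1.700000 − (0.173571)/(1.380859) = 1.574302
f(1.574302) = 0.029741
u_3 = 1.574302 − 0.029741·(1.574302 − 1.700000) / (0.029741 − 1.735711) = 1.574302 − (-0.003738)/(-1.705970) = 1.572111

1.5743, 1.5721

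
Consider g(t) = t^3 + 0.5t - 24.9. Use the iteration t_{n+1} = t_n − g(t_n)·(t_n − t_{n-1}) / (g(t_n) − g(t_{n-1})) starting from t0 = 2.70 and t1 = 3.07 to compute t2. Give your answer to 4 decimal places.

2.8516

g(2.70) = -3.867000, g(3.07) = 5.569443
t2 = 3.070000 − 5.569443·(3.070000 − 2.700000) / (5.569443 − (-3.867000)) = 3.070000 − (2.060694)/(9.436443) = 2.851624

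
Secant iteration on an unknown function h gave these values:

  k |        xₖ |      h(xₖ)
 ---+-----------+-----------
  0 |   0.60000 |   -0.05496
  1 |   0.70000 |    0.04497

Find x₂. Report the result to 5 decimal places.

x₂ = 0.70000 − 0.04497·(0.70000 − 0.60000) / (0.04497 − (-0.05496))
   = 0.70000 − (0.0044970)/(0.0999300) = 0.6549985

0.65500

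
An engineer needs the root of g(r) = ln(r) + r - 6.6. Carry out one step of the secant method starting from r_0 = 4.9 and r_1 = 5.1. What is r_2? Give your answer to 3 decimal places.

4.992

g(4.9) = -0.11076, g(5.1) = 0.12924
r_2 = 5.10000 − 0.12924·(5.10000 − 4.90000) / (0.12924 − (-0.11076)) = 5.10000 − (0.02585)/(0.24001) = 4.99230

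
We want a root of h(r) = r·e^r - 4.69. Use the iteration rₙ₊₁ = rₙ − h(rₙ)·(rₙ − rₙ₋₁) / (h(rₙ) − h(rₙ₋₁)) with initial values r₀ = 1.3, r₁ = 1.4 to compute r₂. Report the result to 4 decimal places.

1.2912

h(1.3) = 0.080086, h(1.4) = 0.987280
r₂ = 1.400000 − 0.987280·(1.400000 − 1.300000) / (0.987280 − 0.080086) = 1.400000 − (0.098728)/(0.907194) = 1.291172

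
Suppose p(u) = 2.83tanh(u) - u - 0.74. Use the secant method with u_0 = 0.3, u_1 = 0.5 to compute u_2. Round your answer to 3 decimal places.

0.452

p(0.3) = -0.21559, p(0.5) = 0.06779
u_2 = 0.50000 − 0.06779·(0.50000 − 0.30000) / (0.06779 − (-0.21559)) = 0.50000 − (0.01356)/(0.28338) = 0.45215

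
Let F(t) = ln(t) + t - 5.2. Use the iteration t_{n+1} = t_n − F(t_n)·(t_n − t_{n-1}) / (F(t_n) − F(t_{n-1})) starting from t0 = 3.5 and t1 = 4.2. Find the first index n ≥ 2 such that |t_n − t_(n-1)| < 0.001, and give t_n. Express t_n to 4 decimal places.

n = 4, t_n = 3.8515

F(3.5) = -0.447237, F(4.2) = 0.435085
t2 = 4.200000 − 0.435085·(0.700000)/(0.882322) = 3.854821;  |Δ| = 0.345179
F(3.854821) = 0.004145
t3 = 3.854821 − 0.004145·(-0.345179)/(-0.430939) = 3.851500;  |Δ| = 0.003320
F(3.851500) = -0.000037
t4 = 3.851500 − (-0.000037)·(-0.003320)/(-0.004182) = 3.851530;  |Δ| = 0.000029
|t4 − t3| = 0.000029 < 0.001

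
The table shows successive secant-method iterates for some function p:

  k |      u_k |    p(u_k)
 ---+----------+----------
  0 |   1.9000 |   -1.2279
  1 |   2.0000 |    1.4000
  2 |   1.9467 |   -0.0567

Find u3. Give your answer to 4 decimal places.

u3 = 1.9467 − (-0.0567)·(1.9467 − 2.0000) / (-0.0567 − 1.4000)
   = 1.9467 − (0.003022)/(-1.456700) = 1.948775

1.9488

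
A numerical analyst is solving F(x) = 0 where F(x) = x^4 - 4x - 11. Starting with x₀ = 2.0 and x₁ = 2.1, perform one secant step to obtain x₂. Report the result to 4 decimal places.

F(2.0) = -3.000000, F(2.1) = 0.048100
x₂ = 2.100000 − 0.048100·(2.100000 − 2.000000) / (0.048100 − (-3.000000)) = 2.100000 − (0.004810)/(3.048100) = 2.098422

2.0984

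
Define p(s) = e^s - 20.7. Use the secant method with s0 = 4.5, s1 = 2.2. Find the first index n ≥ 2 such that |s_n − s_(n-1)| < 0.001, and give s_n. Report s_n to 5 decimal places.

n = 7, s_n = 3.03013

p(4.5) = 69.3171313, p(2.2) = -11.6749865
s2 = 2.2000000 − (-11.6749865)·(-2.3000000)/(-80.9921178) = 2.5315442;  |Δ| = 0.3315442
p(2.5315442) = -8.1270934
s3 = 2.5315442 − (-8.1270934)·(0.3315442)/(3.5478931) = 3.2910065;  |Δ| = 0.7594623
p(3.2910065) = 6.1698944
s4 = 3.2910065 − 6.1698944·(0.7594623)/(14.2969878) = 2.9632590;  |Δ| = 0.3277475
p(2.9632590) = -1.3390337
s5 = 2.9632590 − (-1.3390337)·(-0.3277475)/(-7.5089280) = 3.0217047;  |Δ| = 0.0584457
p(3.0217047) = -0.1737461
s6 = 3.0217047 − (-0.1737461)·(0.0584457)/(1.1652876) = 3.0304191;  |Δ| = 0.0087143
p(3.0304191) = 0.0059085
s7 = 3.0304191 − 0.0059085·(0.0087143)/(0.1796546) = 3.0301325;  |Δ| = 0.0002866
|s7 − s6| = 0.0002866 < 0.001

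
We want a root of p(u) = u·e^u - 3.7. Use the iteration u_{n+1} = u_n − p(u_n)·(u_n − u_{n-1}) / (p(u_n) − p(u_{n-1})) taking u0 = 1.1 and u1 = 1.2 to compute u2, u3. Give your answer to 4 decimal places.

1.1582, 1.1599

p(1.1) = -0.395417, p(1.2) = 0.284140
u2 = 1.200000 − 0.284140·(1.200000 − 1.100000) / (0.284140 − (-0.395417)) = 1.200000 − (0.028414)/(0.679558) = 1.158187
p(1.158187) = -0.012150
u3 = 1.158187 − (-0.012150)·(1.158187 − 1.200000) / (-0.012150 − 0.284140) = 1.158187 − (0.000508)/(-0.296290) = 1.159902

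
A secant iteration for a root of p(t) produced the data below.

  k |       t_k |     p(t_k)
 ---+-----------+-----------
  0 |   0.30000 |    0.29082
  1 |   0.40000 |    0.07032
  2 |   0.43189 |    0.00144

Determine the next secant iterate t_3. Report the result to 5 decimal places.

0.43256

t_3 = 0.43189 − 0.00144·(0.43189 − 0.40000) / (0.00144 − 0.07032)
   = 0.43189 − (0.0000459)/(-0.0688800) = 0.4325567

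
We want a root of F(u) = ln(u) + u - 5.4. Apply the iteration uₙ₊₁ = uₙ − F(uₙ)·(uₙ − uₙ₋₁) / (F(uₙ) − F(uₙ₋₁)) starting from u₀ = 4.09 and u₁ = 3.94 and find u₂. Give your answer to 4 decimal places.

4.0111

F(4.09) = 0.098545, F(3.94) = -0.088819
u₂ = 3.940000 − (-0.088819)·(3.940000 − 4.090000) / (-0.088819 − 0.098545) = 3.940000 − (0.013323)/(-0.187364) = 4.011107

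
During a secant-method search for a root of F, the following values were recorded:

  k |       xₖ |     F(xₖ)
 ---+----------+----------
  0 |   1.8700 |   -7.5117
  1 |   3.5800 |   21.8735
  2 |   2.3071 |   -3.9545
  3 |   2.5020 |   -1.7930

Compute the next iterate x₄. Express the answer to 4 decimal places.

2.6637

x₄ = 2.5020 − (-1.7930)·(2.5020 − 2.3071) / (-1.7930 − (-3.9545))
   = 2.5020 − (-0.349456)/(2.161500) = 2.663673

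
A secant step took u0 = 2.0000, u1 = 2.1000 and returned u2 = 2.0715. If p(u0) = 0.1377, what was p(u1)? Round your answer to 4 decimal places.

-0.0549

The secant line through (2.0000, 0.1377) and (2.1000, p(u1)) crosses zero at u2 = 2.0715.
So (2.0000, 0.1377), (2.1000, p(u1)), (2.0715, 0) are collinear:
p(u1) = 0.1377 · (2.1000 − 2.0715) / (2.0000 − 2.0715) = 0.1377 · (0.028500)/(-0.071500) = -0.054887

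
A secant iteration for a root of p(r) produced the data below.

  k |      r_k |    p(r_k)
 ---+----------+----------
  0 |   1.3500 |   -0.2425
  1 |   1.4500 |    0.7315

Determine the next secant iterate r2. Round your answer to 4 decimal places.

1.3749

r2 = 1.4500 − 0.7315·(1.4500 − 1.3500) / (0.7315 − (-0.2425))
   = 1.4500 − (0.073150)/(0.974000) = 1.374897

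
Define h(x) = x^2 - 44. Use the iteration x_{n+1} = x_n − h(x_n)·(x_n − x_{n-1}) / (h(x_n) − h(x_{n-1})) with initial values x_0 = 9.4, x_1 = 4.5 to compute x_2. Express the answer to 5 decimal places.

6.20863

h(9.4) = 44.3600000, h(4.5) = -23.7500000
x_2 = 4.5000000 − (-23.7500000)·(4.5000000 − 9.4000000) / (-23.7500000 − 44.3600000) = 4.5000000 − (116.3750000)/(-68.1100000) = 6.2086331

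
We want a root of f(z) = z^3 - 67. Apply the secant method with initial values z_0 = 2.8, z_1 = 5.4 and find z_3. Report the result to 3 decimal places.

f(2.8) = -45.04800, f(5.4) = 90.46400
z_2 = 5.40000 − 90.46400·(5.40000 − 2.80000) / (90.46400 − (-45.04800)) = 5.40000 − (235.20640)/(135.51200) = 3.66431
f(3.66431) = -17.79857
z_3 = 3.66431 − (-17.79857)·(3.66431 − 5.40000) / (-17.79857 − 90.46400) = 3.66431 − (30.89274)/(-108.26257) = 3.94966

3.950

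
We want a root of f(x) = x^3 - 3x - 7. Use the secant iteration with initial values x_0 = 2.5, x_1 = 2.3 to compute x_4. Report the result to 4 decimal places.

f(2.5) = 1.125000, f(2.3) = -1.733000
x_2 = 2.300000 − (-1.733000)·(2.300000 − 2.500000) / (-1.733000 − 1.125000) = 2.300000 − (0.346600)/(-2.858000) = 2.421274
f(2.421274) = -0.068945
x_3 = 2.421274 − (-0.068945)·(2.421274 − 2.300000) / (-0.068945 − (-1.733000)) = 2.421274 − (-0.008361)/(1.664055) = 2.426298
f(2.426298) = 0.004536
x_4 = 2.426298 − 0.004536·(2.426298 − 2.421274) / (0.004536 − (-0.068945)) = 2.426298 − (0.000023)/(0.073480) = 2.425988

2.4260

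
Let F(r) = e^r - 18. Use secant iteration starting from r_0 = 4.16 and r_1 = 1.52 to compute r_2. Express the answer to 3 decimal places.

2.116

F(4.16) = 46.07152, F(1.52) = -13.42777
r_2 = 1.52000 − (-13.42777)·(1.52000 − 4.16000) / (-13.42777 − 46.07152) = 1.52000 − (35.44933)/(-59.49930) = 2.11579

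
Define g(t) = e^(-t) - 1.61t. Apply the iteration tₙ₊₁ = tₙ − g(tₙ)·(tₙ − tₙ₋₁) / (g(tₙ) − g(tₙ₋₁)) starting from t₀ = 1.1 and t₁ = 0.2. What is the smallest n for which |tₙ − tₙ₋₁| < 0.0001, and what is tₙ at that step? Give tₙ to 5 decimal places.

g(1.1) = -1.4381289, g(0.2) = 0.4967308
t₂ = 0.2000000 − 0.4967308·(-0.9000000)/(1.9348597) = 0.4310543;  |Δ| = 0.2310543
g(0.4310543) = -0.0441738
t₃ = 0.4310543 − (-0.0441738)·(0.2310543)/(-0.5409046) = 0.4121849;  |Δ| = 0.0188694
g(0.4121849) = -0.0014159
t₄ = 0.4121849 − (-0.0014159)·(-0.0188694)/(0.0427580) = 0.4115601;  |Δ| = 0.0006248
g(0.4115601) = 0.0000040
t₅ = 0.4115601 − 0.0000040·(-0.0006248)/(0.0014199) = 0.4115618;  |Δ| = 0.0000018
|t₅ − t₄| = 0.0000018 < 0.0001

n = 5, tₙ = 0.41156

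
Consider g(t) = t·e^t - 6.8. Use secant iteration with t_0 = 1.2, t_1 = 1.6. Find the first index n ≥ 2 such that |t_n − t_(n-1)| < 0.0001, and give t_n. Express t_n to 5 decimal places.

g(1.2) = -2.8158597, g(1.6) = 1.1248519
t_2 = 1.6000000 − 1.1248519·(0.4000000)/(3.9407116) = 1.4858225;  |Δ| = 0.1141775
g(1.4858225) = -0.2347478
t_3 = 1.4858225 − (-0.2347478)·(-0.1141775)/(-1.3595997) = 1.5055363;  |Δ| = 0.0197138
g(1.5055363) = -0.0151955
t_4 = 1.5055363 − (-0.0151955)·(0.0197138)/(0.2195523) = 1.5069007;  |Δ| = 0.0013644
g(1.5069007) = 0.0002254
t_5 = 1.5069007 − 0.0002254·(0.0013644)/(0.0154209) = 1.5068808;  |Δ| = 0.0000199
|t_5 − t_4| = 0.0000199 < 0.0001

n = 5, t_n = 1.50688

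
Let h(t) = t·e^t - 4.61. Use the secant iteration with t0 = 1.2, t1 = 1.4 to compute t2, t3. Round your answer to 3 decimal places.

1.274, 1.280

h(1.2) = -0.62586, h(1.4) = 1.06728
t2 = 1.40000 − 1.06728·(1.40000 − 1.20000) / (1.06728 − (-0.62586)) = 1.40000 − (0.21346)/(1.69314) = 1.27393
h(1.27393) = -0.05587
t3 = 1.27393 − (-0.05587)·(1.27393 − 1.40000) / (-0.05587 − 1.06728) = 1.27393 − (0.00704)/(-1.12315) = 1.28020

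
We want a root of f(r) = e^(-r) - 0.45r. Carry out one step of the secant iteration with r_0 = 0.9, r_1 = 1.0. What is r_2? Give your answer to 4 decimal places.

f(0.9) = 0.001570, f(1.0) = -0.082121
r_2 = 1.000000 − (-0.082121)·(1.000000 − 0.900000) / (-0.082121 − 0.001570) = 1.000000 − (-0.008212)/(-0.083690) = 0.901876

0.9019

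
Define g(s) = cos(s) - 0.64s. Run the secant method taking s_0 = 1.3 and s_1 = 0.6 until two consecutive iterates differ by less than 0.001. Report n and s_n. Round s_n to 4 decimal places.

n = 5, s_n = 0.9318

g(1.3) = -0.564501, g(0.6) = 0.441336
s_2 = 0.600000 − 0.441336·(-0.700000)/(1.005837) = 0.907142;  |Δ| = 0.307142
g(0.907142) = 0.035428
s_3 = 0.907142 − 0.035428·(0.307142)/(-0.405907) = 0.933950;  |Δ| = 0.026808
g(0.933950) = -0.003065
s_4 = 0.933950 − (-0.003065)·(0.026808)/(-0.038494) = 0.931815;  |Δ| = 0.002135
g(0.931815) = 0.000016
s_5 = 0.931815 − 0.000016·(-0.002135)/(0.003081) = 0.931826;  |Δ| = 0.000011
|s_5 − s_4| = 0.000011 < 0.001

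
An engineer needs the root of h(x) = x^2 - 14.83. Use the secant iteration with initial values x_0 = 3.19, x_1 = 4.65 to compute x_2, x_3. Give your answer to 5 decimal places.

3.78361, 3.84459

h(3.19) = -4.6539000, h(4.65) = 6.7925000
x_2 = 4.6500000 − 6.7925000·(4.6500000 − 3.1900000) / (6.7925000 − (-4.6539000)) = 4.6500000 − (9.9170500)/(11.4464000) = 3.7836097
h(3.7836097) = -0.5142977
x_3 = 3.7836097 − (-0.5142977)·(3.7836097 − 4.6500000) / (-0.5142977 − 6.7925000) = 3.7836097 − (0.4455825)/(-7.3067977) = 3.8445916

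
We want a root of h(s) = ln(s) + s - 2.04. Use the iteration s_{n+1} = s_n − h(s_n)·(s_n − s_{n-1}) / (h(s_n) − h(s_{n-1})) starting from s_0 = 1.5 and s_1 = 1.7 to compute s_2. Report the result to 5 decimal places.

1.58275

h(1.5) = -0.1345349, h(1.7) = 0.1906283
s_2 = 1.7000000 − 0.1906283·(1.7000000 − 1.5000000) / (0.1906283 − (-0.1345349)) = 1.7000000 − (0.0381257)/(0.3251631) = 1.5827492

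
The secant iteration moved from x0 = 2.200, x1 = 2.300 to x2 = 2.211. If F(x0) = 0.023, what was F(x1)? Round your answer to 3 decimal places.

The secant line through (2.200, 0.023) and (2.300, F(x1)) crosses zero at x2 = 2.211.
So (2.200, 0.023), (2.300, F(x1)), (2.211, 0) are collinear:
F(x1) = 0.023 · (2.300 − 2.211) / (2.200 − 2.211) = 0.023 · (0.08900)/(-0.01100) = -0.18609

-0.186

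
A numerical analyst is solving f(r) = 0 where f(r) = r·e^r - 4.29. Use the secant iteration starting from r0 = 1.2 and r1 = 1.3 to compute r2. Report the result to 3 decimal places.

f(1.2) = -0.30586, f(1.3) = 0.48009
r2 = 1.30000 − 0.48009·(1.30000 − 1.20000) / (0.48009 − (-0.30586)) = 1.30000 − (0.04801)/(0.78595) = 1.23892

1.239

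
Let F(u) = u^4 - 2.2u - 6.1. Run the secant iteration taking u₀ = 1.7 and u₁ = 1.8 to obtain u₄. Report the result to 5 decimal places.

F(1.7) = -1.4879000, F(1.8) = 0.4376000
u₂ = 1.8000000 − 0.4376000·(1.8000000 − 1.7000000) / (0.4376000 − (-1.4879000)) = 1.8000000 − (0.0437600)/(1.9255000) = 1.7772734
F(1.7772734) = -0.0326104
u₃ = 1.7772734 − (-0.0326104)·(1.7772734 − 1.8000000) / (-0.0326104 − 0.4376000) = 1.7772734 − (0.0007411)/(-0.4702104) = 1.7788496
F(1.7788496) = -0.0006376
u₄ = 1.7788496 − (-0.0006376)·(1.7788496 − 1.7772734) / (-0.0006376 − (-0.0326104)) = 1.7788496 − (-0.0000010)/(0.0319728) = 1.7788810

1.77888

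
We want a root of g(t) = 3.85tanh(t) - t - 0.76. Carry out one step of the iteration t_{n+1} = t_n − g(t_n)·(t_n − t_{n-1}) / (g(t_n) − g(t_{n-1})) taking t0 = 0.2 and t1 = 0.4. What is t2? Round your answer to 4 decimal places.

g(0.2) = -0.200105, g(0.4) = 0.302804
t2 = 0.400000 − 0.302804·(0.400000 − 0.200000) / (0.302804 − (-0.200105)) = 0.400000 − (0.060561)/(0.502909) = 0.279579

0.2796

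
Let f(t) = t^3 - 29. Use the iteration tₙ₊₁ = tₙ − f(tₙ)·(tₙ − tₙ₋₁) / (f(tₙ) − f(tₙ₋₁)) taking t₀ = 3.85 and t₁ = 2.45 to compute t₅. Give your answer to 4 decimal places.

3.0723

f(3.85) = 28.066625, f(2.45) = -14.293875
t₂ = 2.450000 − (-14.293875)·(2.450000 − 3.850000) / (-14.293875 − 28.066625) = 2.450000 − (20.011425)/(-42.360500) = 2.922408
f(2.922408) = -4.041275
t₃ = 2.922408 − (-4.041275)·(2.922408 − 2.450000) / (-4.041275 − (-14.293875)) = 2.922408 − (-1.909129)/(10.252600) = 3.108617
f(3.108617) = 1.040118
t₄ = 3.108617 − 1.040118·(3.108617 − 2.922408) / (1.040118 − (-4.041275)) = 3.108617 − (0.193680)/(5.081393) = 3.070501
f(3.070501) = -0.051375
t₅ = 3.070501 − (-0.051375)·(3.070501 − 3.108617) / (-0.051375 − 1.040118) = 3.070501 − (0.001958)/(-1.091493) = 3.072296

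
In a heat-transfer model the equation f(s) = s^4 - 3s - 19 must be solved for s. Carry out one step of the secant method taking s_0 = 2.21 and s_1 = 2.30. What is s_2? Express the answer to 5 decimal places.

f(2.21) = -1.7755672, f(2.30) = 2.0841000
s_2 = 2.3000000 − 2.0841000·(2.3000000 − 2.2100000) / (2.0841000 − (-1.7755672)) = 2.3000000 − (0.1875690)/(3.8596672) = 2.2514028

2.25140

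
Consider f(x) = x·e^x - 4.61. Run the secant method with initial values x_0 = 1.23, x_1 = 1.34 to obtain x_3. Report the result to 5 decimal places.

f(1.23) = -0.4018877, f(1.34) = 0.5075183
x_2 = 1.3400000 − 0.5075183·(1.3400000 − 1.2300000) / (0.5075183 − (-0.4018877)) = 1.3400000 − (0.0558270)/(0.9094060) = 1.2786116
f(1.2786116) = -0.0176755
x_3 = 1.2786116 − (-0.0176755)·(1.2786116 − 1.3400000) / (-0.0176755 − 0.5075183) = 1.2786116 − (0.0010851)/(-0.5251938) = 1.2806776

1.28068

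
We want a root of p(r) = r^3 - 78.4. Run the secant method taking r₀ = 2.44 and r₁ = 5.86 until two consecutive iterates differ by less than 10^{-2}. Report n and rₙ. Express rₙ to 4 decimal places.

p(2.44) = -63.873216, p(5.86) = 122.830056
r₂ = 5.860000 − 122.830056·(3.420000)/(186.703272) = 3.610019;  |Δ| = 2.249981
p(3.610019) = -31.353371
r₃ = 3.610019 − (-31.353371)·(-2.249981)/(-154.183427) = 4.067555;  |Δ| = 0.457536
p(4.067555) = -11.102276
r₄ = 4.067555 − (-11.102276)·(0.457536)/(20.251095) = 4.318391;  |Δ| = 0.250835
p(4.318391) = 2.131499
r₅ = 4.318391 − 2.131499·(0.250835)/(13.233775) = 4.277990;  |Δ| = 0.040401
p(4.277990) = -0.107665
r₆ = 4.277990 − (-0.107665)·(-0.040401)/(-2.239165) = 4.279932;  |Δ| = 0.001943
|r₆ − r₅| = 0.001943 < 10^{-2}

n = 6, rₙ = 4.2799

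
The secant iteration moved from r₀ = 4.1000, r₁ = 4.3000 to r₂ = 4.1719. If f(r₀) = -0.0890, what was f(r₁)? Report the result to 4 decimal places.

The secant line through (4.1000, -0.0890) and (4.3000, f(r₁)) crosses zero at r₂ = 4.1719.
So (4.1000, -0.0890), (4.3000, f(r₁)), (4.1719, 0) are collinear:
f(r₁) = -0.0890 · (4.3000 − 4.1719) / (4.1000 − 4.1719) = -0.0890 · (0.128100)/(-0.071900) = 0.158566

0.1586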